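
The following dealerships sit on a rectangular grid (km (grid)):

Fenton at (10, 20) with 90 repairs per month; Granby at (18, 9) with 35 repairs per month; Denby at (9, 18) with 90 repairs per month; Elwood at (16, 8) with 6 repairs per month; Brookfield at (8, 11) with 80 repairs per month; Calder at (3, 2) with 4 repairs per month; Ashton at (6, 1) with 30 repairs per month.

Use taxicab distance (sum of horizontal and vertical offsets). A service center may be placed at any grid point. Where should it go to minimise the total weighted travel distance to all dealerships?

(9, 18)

Manhattan distance separates: Σwᵢ(|x−xᵢ|+|y−yᵢ|) = Σwᵢ|x−xᵢ| + Σwᵢ|y−yᵢ|, so x and y are optimised independently as 1-D weighted medians.
Total weight W = 335; half = 167.5.
x-coordinate, sorted with cumulative weight:
  x=3 (Calder, w=4) cum 4
  x=6 (Ashton, w=30) cum 34
  x=8 (Brookfield, w=80) cum 114
  x=9 (Denby, w=90) cum 204  ← median
  x=10 (Fenton, w=90) cum 294
  x=16 (Elwood, w=6) cum 300
  x=18 (Granby, w=35) cum 335
⇒ x* = 9
y-coordinate, sorted with cumulative weight:
  y=1 (Ashton, w=30) cum 30
  y=2 (Calder, w=4) cum 34
  y=8 (Elwood, w=6) cum 40
  y=9 (Granby, w=35) cum 75
  y=11 (Brookfield, w=80) cum 155
  y=18 (Denby, w=90) cum 245  ← median
  y=20 (Fenton, w=90) cum 335
⇒ y* = 18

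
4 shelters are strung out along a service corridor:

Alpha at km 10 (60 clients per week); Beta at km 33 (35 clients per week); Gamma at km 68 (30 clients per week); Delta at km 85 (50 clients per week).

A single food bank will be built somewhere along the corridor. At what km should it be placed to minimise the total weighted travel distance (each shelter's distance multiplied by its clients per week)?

For a sum of weighted absolute distances on a line, the optimum is the weighted median (not the mean). Total weight W = 175; half-weight = 87.5.
Sort by position and accumulate weight:
  km 10 (Alpha, w=60) → cum 60
  km 33 (Beta, w=35) → cum 95  ≥ 87.5 → median here
  km 68 (Gamma, w=30) → cum 125
  km 85 (Delta, w=50) → cum 175
Optimal location: km 33.

x = 33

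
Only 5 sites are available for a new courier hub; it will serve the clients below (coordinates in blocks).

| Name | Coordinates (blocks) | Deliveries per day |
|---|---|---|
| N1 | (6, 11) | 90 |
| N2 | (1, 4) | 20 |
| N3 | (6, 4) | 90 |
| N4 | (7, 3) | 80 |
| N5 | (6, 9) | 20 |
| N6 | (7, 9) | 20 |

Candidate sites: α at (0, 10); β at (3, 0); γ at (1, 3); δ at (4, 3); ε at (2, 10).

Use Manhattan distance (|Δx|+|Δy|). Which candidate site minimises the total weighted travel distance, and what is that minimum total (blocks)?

δ, total 1830 blocks

Total weighted distance at each candidate:
  α (0, 10): total = 3270
  β (3, 0): total = 3070
  γ (1, 3): total = 2670
  δ (4, 3): total = 1830
  ε (2, 10): total = 2670
Minimum is at δ with total 1830 blocks.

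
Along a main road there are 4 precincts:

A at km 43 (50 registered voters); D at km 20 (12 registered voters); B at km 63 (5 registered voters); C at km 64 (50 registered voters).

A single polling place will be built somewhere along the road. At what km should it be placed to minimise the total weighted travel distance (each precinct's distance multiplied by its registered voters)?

For a sum of weighted absolute distances on a line, the optimum is the weighted median (not the mean). Total weight W = 117; half-weight = 58.5.
Sort by position and accumulate weight:
  km 20 (D, w=12) → cum 12
  km 43 (A, w=50) → cum 62  ≥ 58.5 → median here
  km 63 (B, w=5) → cum 67
  km 64 (C, w=50) → cum 117
Optimal location: km 43.

x = 43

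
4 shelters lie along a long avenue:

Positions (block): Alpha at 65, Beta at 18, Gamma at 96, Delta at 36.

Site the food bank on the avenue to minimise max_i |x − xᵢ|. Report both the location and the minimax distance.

The 1-center on a line is the midpoint of the two extreme points: leftmost at 18, rightmost at 96.
Optimal location = (18 + 96)/2 = 57; maximum distance = (96 − 18)/2 = 39.

location 57, max distance 39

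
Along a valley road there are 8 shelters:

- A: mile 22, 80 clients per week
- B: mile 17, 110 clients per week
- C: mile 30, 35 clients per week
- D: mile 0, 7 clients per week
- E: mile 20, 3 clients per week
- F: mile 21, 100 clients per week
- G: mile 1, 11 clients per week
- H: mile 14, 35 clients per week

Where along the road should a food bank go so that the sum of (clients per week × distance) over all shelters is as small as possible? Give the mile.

x = 21

For a sum of weighted absolute distances on a line, the optimum is the weighted median (not the mean). Total weight W = 381; half-weight = 190.5.
Sort by position and accumulate weight:
  mile 0 (D, w=7) → cum 7
  mile 1 (G, w=11) → cum 18
  mile 14 (H, w=35) → cum 53
  mile 17 (B, w=110) → cum 163
  mile 20 (E, w=3) → cum 166
  mile 21 (F, w=100) → cum 266  ≥ 190.5 → median here
  mile 22 (A, w=80) → cum 346
  mile 30 (C, w=35) → cum 381
Optimal location: mile 21.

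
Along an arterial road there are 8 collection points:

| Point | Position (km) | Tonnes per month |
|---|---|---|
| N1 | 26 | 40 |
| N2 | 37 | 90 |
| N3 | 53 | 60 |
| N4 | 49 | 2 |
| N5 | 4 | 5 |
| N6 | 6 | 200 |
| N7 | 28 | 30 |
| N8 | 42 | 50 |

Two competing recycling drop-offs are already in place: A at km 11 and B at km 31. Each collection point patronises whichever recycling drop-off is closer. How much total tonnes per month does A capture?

The indifferent point is the midpoint (11+31)/2 = 21; collection points left of it (closer to A at 11) go to A, those right go to B.
  N5 at 4 (w=5) → A
  N6 at 6 (w=200) → A
  N1 at 26 (w=40) → B
  N7 at 28 (w=30) → B
  N2 at 37 (w=90) → B
  N8 at 42 (w=50) → B
  N4 at 49 (w=2) → B
  N3 at 53 (w=60) → B
A captures 205; B captures 272.

205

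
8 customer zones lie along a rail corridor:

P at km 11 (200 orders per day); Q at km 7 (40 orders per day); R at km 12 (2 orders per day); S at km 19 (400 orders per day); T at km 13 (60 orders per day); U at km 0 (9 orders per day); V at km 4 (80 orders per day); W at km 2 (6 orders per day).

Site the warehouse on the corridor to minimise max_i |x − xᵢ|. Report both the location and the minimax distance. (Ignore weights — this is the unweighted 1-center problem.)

location 9.5, max distance 9.5

The 1-center on a line is the midpoint of the two extreme points: leftmost at 0, rightmost at 19.
Optimal location = (0 + 19)/2 = 9.5; maximum distance = (19 − 0)/2 = 9.5.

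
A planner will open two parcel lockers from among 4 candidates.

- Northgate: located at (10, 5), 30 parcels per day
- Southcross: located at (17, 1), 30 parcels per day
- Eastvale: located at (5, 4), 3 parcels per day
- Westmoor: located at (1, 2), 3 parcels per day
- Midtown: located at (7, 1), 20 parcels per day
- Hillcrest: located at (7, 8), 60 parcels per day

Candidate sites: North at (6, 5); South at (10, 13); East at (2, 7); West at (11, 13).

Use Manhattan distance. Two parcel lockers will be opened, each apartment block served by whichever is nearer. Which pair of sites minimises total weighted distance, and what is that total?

Evaluate every pair (each demand assigned to the nearer of the two):
  {North, East}: total = 934
  {North, South}: total = 940
  {North, West}: total = 940
  {South, East}: total = 1426
  {East, West}: total = 1426
  {South, West}: total = 1662
Best pair: {North, East} with total 934.

{North, East}, total 934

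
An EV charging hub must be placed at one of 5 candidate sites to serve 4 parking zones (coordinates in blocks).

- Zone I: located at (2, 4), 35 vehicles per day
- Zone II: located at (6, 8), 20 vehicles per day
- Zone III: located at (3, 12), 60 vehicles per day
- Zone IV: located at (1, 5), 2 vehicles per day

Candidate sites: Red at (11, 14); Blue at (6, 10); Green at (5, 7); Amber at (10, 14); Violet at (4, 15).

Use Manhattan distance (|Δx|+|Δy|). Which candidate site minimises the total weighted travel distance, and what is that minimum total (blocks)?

Total weighted distance at each candidate:
  Red (11, 14): total = 1523
  Blue (6, 10): total = 710
  Green (5, 7): total = 682
  Amber (10, 14): total = 1406
  Violet (4, 15): total = 901
Minimum is at Green with total 682 blocks.

Green, total 682 blocks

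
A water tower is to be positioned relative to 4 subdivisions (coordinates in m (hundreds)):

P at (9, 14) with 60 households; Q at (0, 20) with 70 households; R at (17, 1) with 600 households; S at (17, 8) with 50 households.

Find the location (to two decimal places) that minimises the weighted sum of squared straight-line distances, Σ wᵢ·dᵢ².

(14.86, 4.15)

The minimiser of Σwᵢ‖p−pᵢ‖² is the weighted centroid p* = (Σwᵢpᵢ)/(Σwᵢ).
Σwᵢ = 780.
Σwᵢxᵢ = 60·9 + 70·0 + 600·17 + 50·17 = 11590.
Σwᵢyᵢ = 60·14 + 70·20 + 600·1 + 50·8 = 3240.
x* = 11590/780 = 14.86, y* = 3240/780 = 4.15.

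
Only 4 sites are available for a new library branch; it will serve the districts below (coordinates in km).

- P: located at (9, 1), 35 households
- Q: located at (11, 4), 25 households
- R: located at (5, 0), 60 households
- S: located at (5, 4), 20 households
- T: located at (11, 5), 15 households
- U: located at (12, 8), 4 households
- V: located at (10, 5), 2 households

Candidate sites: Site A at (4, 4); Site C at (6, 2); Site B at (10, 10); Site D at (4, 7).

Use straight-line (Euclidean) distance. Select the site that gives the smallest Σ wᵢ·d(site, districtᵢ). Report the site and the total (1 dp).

Site C, total 555.6 km

Total weighted distance at each candidate:
  Site A (4, 4): total = 800.5
  Site C (6, 2): total = 555.6
  Site B (10, 10): total = 1393.8
  Site D (4, 7): total = 1105.4
Minimum is at Site C with total 555.6 km.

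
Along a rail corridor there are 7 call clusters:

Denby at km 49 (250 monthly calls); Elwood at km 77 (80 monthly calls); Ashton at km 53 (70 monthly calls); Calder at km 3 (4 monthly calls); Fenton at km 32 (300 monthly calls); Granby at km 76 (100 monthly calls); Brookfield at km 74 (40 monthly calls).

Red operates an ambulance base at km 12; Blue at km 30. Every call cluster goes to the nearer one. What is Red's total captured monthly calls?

4

The indifferent point is the midpoint (12+30)/2 = 21; call clusters left of it (closer to Red at 12) go to Red, those right go to Blue.
  Calder at 3 (w=4) → Red
  Fenton at 32 (w=300) → Blue
  Denby at 49 (w=250) → Blue
  Ashton at 53 (w=70) → Blue
  Brookfield at 74 (w=40) → Blue
  Granby at 76 (w=100) → Blue
  Elwood at 77 (w=80) → Blue
Red captures 4; Blue captures 840.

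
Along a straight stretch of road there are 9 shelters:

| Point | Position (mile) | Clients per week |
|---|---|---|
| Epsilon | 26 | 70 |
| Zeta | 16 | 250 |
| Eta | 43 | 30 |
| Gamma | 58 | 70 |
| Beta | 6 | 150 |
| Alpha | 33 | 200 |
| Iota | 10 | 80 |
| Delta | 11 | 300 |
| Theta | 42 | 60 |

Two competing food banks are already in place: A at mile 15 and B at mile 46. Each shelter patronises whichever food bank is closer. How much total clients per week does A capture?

850

The indifferent point is the midpoint (15+46)/2 = 30.5; shelters left of it (closer to A at 15) go to A, those right go to B.
  Beta at 6 (w=150) → A
  Iota at 10 (w=80) → A
  Delta at 11 (w=300) → A
  Zeta at 16 (w=250) → A
  Epsilon at 26 (w=70) → A
  Alpha at 33 (w=200) → B
  Theta at 42 (w=60) → B
  Eta at 43 (w=30) → B
  Gamma at 58 (w=70) → B
A captures 850; B captures 360.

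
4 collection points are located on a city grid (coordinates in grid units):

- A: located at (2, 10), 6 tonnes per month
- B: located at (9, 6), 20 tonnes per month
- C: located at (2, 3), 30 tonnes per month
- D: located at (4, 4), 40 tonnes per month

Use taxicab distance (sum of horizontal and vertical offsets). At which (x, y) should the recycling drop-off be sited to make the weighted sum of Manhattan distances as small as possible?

Manhattan distance separates: Σwᵢ(|x−xᵢ|+|y−yᵢ|) = Σwᵢ|x−xᵢ| + Σwᵢ|y−yᵢ|, so x and y are optimised independently as 1-D weighted medians.
Total weight W = 96; half = 48.
x-coordinate, sorted with cumulative weight:
  x=2 (A, w=6) cum 6
  x=2 (C, w=30) cum 36
  x=4 (D, w=40) cum 76  ← median
  x=9 (B, w=20) cum 96
⇒ x* = 4
y-coordinate, sorted with cumulative weight:
  y=3 (C, w=30) cum 30
  y=4 (D, w=40) cum 70  ← median
  y=6 (B, w=20) cum 90
  y=10 (A, w=6) cum 96
⇒ y* = 4

(4, 4)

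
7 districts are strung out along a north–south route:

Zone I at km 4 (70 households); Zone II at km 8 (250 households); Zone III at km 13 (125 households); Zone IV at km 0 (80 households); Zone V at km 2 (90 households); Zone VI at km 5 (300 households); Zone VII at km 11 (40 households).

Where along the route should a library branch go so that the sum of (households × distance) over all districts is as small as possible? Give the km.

For a sum of weighted absolute distances on a line, the optimum is the weighted median (not the mean). Total weight W = 955; half-weight = 477.5.
Sort by position and accumulate weight:
  km 0 (Zone IV, w=80) → cum 80
  km 2 (Zone V, w=90) → cum 170
  km 4 (Zone I, w=70) → cum 240
  km 5 (Zone VI, w=300) → cum 540  ≥ 477.5 → median here
  km 8 (Zone II, w=250) → cum 790
  km 11 (Zone VII, w=40) → cum 830
  km 13 (Zone III, w=125) → cum 955
Optimal location: km 5.

x = 5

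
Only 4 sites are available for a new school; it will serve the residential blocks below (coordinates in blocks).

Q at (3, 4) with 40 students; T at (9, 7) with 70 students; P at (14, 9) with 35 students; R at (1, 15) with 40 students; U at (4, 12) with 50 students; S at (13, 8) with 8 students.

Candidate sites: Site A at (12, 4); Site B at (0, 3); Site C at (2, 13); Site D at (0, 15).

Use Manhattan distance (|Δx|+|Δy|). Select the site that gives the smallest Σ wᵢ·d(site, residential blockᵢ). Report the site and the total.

Site C, total 2268 blocks

Total weighted distance at each candidate:
  Site A (12, 4): total = 2745
  Site B (0, 3): total = 3084
  Site C (2, 13): total = 2268
  Site D (0, 15): total = 3000
Minimum is at Site C with total 2268 blocks.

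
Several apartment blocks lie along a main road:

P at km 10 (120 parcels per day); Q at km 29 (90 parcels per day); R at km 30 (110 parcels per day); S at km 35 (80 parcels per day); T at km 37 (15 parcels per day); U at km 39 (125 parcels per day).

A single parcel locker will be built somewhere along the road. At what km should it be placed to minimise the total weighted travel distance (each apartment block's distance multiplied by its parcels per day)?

x = 30

For a sum of weighted absolute distances on a line, the optimum is the weighted median (not the mean). Total weight W = 540; half-weight = 270.
Sort by position and accumulate weight:
  km 10 (P, w=120) → cum 120
  km 29 (Q, w=90) → cum 210
  km 30 (R, w=110) → cum 320  ≥ 270 → median here
  km 35 (S, w=80) → cum 400
  km 37 (T, w=15) → cum 415
  km 39 (U, w=125) → cum 540
Optimal location: km 30.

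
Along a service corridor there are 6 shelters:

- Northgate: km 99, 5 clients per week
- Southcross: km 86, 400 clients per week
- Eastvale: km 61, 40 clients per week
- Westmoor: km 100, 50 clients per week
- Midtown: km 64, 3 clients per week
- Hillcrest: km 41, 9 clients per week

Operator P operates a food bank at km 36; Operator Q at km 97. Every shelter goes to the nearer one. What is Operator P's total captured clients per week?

The indifferent point is the midpoint (36+97)/2 = 66.5; shelters left of it (closer to Operator P at 36) go to Operator P, those right go to Operator Q.
  Hillcrest at 41 (w=9) → Operator P
  Eastvale at 61 (w=40) → Operator P
  Midtown at 64 (w=3) → Operator P
  Southcross at 86 (w=400) → Operator Q
  Northgate at 99 (w=5) → Operator Q
  Westmoor at 100 (w=50) → Operator Q
Operator P captures 52; Operator Q captures 455.

52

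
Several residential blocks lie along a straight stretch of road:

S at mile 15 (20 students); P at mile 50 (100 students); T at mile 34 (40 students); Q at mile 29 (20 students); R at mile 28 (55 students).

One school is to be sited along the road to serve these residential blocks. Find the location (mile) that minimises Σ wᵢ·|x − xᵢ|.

x = 34

For a sum of weighted absolute distances on a line, the optimum is the weighted median (not the mean). Total weight W = 235; half-weight = 117.5.
Sort by position and accumulate weight:
  mile 15 (S, w=20) → cum 20
  mile 28 (R, w=55) → cum 75
  mile 29 (Q, w=20) → cum 95
  mile 34 (T, w=40) → cum 135  ≥ 117.5 → median here
  mile 50 (P, w=100) → cum 235
Optimal location: mile 34.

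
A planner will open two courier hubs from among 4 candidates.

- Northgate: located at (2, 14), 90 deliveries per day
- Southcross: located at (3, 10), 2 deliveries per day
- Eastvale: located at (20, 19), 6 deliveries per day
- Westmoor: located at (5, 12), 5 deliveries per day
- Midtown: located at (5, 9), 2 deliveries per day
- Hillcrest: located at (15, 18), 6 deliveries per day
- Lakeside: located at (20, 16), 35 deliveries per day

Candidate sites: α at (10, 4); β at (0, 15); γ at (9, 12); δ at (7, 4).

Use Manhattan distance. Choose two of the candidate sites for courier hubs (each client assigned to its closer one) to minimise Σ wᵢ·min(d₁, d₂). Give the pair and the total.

Evaluate every pair (each demand assigned to the nearer of the two):
  {β, γ}: total = 1025
  {β, δ}: total = 1327
  {α, β}: total = 1333
  {α, γ}: total = 1565
  {γ, δ}: total = 1565
  {α, δ}: total = 2468
Best pair: {β, γ} with total 1025.

{β, γ}, total 1025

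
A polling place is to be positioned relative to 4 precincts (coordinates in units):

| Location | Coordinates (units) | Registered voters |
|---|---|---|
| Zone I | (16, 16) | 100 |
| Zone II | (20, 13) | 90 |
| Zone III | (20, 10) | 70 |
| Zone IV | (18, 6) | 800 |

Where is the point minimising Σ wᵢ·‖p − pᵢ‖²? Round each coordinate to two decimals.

(18.11, 7.80)

The minimiser of Σwᵢ‖p−pᵢ‖² is the weighted centroid p* = (Σwᵢpᵢ)/(Σwᵢ).
Σwᵢ = 1060.
Σwᵢxᵢ = 100·16 + 90·20 + 70·20 + 800·18 = 19200.
Σwᵢyᵢ = 100·16 + 90·13 + 70·10 + 800·6 = 8270.
x* = 19200/1060 = 18.11, y* = 8270/1060 = 7.80.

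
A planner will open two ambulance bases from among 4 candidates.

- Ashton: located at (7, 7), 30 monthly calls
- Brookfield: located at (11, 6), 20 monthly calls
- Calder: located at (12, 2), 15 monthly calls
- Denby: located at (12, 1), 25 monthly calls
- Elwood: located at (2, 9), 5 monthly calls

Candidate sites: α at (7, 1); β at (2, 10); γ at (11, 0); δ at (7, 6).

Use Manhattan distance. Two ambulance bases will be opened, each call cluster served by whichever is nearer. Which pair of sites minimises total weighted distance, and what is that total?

{γ, δ}, total 245

Evaluate every pair (each demand assigned to the nearer of the two):
  {γ, δ}: total = 245
  {α, δ}: total = 365
  {α, γ}: total = 460
  {β, γ}: total = 460
  {β, δ}: total = 500
  {α, β}: total = 580
Best pair: {γ, δ} with total 245.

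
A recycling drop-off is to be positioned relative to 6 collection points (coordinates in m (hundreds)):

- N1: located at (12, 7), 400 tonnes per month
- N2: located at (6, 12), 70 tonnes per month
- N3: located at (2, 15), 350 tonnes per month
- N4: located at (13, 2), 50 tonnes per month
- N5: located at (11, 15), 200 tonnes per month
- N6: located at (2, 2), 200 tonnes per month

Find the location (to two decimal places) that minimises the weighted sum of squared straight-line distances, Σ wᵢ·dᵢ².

(7.22, 9.76)

The minimiser of Σwᵢ‖p−pᵢ‖² is the weighted centroid p* = (Σwᵢpᵢ)/(Σwᵢ).
Σwᵢ = 1270.
Σwᵢxᵢ = 400·12 + 70·6 + 350·2 + 50·13 + 200·11 + 200·2 = 9170.
Σwᵢyᵢ = 400·7 + 70·12 + 350·15 + 50·2 + 200·15 + 200·2 = 12390.
x* = 9170/1270 = 7.22, y* = 12390/1270 = 9.76.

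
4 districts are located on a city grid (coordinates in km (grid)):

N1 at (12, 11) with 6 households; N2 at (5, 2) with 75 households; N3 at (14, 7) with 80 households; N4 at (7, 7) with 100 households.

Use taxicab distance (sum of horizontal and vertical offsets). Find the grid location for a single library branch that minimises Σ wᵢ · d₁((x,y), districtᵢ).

(7, 7)

Manhattan distance separates: Σwᵢ(|x−xᵢ|+|y−yᵢ|) = Σwᵢ|x−xᵢ| + Σwᵢ|y−yᵢ|, so x and y are optimised independently as 1-D weighted medians.
Total weight W = 261; half = 130.5.
x-coordinate, sorted with cumulative weight:
  x=5 (N2, w=75) cum 75
  x=7 (N4, w=100) cum 175  ← median
  x=12 (N1, w=6) cum 181
  x=14 (N3, w=80) cum 261
⇒ x* = 7
y-coordinate, sorted with cumulative weight:
  y=2 (N2, w=75) cum 75
  y=7 (N3, w=80) cum 155  ← median
  y=7 (N4, w=100) cum 255
  y=11 (N1, w=6) cum 261
⇒ y* = 7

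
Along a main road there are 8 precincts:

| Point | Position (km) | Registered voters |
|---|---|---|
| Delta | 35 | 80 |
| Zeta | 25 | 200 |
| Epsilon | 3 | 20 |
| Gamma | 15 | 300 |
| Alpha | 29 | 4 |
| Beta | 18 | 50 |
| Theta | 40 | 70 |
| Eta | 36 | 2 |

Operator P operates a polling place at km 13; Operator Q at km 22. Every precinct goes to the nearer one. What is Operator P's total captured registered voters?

The indifferent point is the midpoint (13+22)/2 = 17.5; precincts left of it (closer to Operator P at 13) go to Operator P, those right go to Operator Q.
  Epsilon at 3 (w=20) → Operator P
  Gamma at 15 (w=300) → Operator P
  Beta at 18 (w=50) → Operator Q
  Zeta at 25 (w=200) → Operator Q
  Alpha at 29 (w=4) → Operator Q
  Delta at 35 (w=80) → Operator Q
  Eta at 36 (w=2) → Operator Q
  Theta at 40 (w=70) → Operator Q
Operator P captures 320; Operator Q captures 406.

320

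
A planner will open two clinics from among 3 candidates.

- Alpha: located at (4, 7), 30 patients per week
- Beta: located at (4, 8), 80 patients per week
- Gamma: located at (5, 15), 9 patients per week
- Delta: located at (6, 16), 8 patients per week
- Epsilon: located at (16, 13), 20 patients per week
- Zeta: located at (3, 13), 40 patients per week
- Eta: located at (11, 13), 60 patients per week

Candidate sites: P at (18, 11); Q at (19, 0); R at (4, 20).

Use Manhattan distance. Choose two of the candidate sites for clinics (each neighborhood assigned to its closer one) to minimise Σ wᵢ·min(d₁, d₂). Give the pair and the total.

{P, R}, total 2392

Evaluate every pair (each demand assigned to the nearer of the two):
  {P, R}: total = 2392
  {Q, R}: total = 2932
  {P, Q}: total = 3489
Best pair: {P, R} with total 2392.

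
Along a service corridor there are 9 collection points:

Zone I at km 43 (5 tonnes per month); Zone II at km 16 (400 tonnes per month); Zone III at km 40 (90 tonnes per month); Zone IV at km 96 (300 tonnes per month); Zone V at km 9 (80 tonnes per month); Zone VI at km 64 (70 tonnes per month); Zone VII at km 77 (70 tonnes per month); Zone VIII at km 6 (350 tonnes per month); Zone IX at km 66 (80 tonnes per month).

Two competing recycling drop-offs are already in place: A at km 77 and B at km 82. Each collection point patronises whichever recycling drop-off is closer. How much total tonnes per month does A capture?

1145

The indifferent point is the midpoint (77+82)/2 = 79.5; collection points left of it (closer to A at 77) go to A, those right go to B.
  Zone VIII at 6 (w=350) → A
  Zone V at 9 (w=80) → A
  Zone II at 16 (w=400) → A
  Zone III at 40 (w=90) → A
  Zone I at 43 (w=5) → A
  Zone VI at 64 (w=70) → A
  Zone IX at 66 (w=80) → A
  Zone VII at 77 (w=70) → A
  Zone IV at 96 (w=300) → B
A captures 1145; B captures 300.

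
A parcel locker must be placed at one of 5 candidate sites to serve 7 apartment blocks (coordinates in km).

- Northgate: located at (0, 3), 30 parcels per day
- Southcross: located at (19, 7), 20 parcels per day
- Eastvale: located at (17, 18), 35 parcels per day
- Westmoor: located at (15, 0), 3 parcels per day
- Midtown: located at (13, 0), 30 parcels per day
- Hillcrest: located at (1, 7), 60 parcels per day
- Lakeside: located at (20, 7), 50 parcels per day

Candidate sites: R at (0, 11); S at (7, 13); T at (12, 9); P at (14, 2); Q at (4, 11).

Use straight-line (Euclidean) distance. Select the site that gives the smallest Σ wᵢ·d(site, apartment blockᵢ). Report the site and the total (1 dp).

T, total 2291.7 km

Total weighted distance at each candidate:
  R (0, 11): total = 3105.7
  S (7, 13): total = 2726.2
  T (12, 9): total = 2291.7
  P (14, 2): total = 2432.3
  Q (4, 11): total = 2693.3
Minimum is at T with total 2291.7 km.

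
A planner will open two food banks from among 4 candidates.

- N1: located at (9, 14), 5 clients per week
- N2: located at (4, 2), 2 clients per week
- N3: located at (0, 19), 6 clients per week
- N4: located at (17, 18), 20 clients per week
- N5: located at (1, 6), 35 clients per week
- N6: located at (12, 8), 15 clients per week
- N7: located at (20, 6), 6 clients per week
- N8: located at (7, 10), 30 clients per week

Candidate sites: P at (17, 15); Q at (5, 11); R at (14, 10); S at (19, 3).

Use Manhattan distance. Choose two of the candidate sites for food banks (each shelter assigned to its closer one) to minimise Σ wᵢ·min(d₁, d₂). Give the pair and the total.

{P, Q}, total 820

Evaluate every pair (each demand assigned to the nearer of the two):
  {P, Q}: total = 820
  {Q, R}: total = 878
  {Q, S}: total = 1052
  {P, R}: total = 1192
  {R, S}: total = 1324
  {P, S}: total = 1652
Best pair: {P, Q} with total 820.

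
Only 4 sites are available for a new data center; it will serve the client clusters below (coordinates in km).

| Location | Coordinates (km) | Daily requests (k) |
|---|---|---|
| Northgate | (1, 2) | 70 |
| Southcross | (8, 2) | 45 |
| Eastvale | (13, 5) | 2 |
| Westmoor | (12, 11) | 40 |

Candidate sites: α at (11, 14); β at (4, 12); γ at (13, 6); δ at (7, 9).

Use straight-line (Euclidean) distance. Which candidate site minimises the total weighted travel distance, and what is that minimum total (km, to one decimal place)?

δ, total 1193.4 km

Total weighted distance at each candidate:
  α (11, 14): total = 1795.0
  β (4, 12): total = 1560.8
  γ (13, 6): total = 1379.5
  δ (7, 9): total = 1193.4
Minimum is at δ with total 1193.4 km.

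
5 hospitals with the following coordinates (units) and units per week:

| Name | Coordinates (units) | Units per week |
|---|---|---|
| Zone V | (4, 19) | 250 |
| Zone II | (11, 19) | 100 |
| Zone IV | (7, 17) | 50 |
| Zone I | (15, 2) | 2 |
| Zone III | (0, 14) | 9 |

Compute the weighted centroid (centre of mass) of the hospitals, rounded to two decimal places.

The minimiser of Σwᵢ‖p−pᵢ‖² is the weighted centroid p* = (Σwᵢpᵢ)/(Σwᵢ).
Σwᵢ = 411.
Σwᵢxᵢ = 250·4 + 100·11 + 50·7 + 2·15 + 9·0 = 2480.
Σwᵢyᵢ = 250·19 + 100·19 + 50·17 + 2·2 + 9·14 = 7630.
x* = 2480/411 = 6.03, y* = 7630/411 = 18.56.

(6.03, 18.56)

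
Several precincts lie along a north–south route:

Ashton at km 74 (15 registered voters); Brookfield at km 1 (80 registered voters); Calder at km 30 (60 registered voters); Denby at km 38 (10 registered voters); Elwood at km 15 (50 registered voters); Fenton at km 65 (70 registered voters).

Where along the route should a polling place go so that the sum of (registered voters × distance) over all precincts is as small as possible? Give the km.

For a sum of weighted absolute distances on a line, the optimum is the weighted median (not the mean). Total weight W = 285; half-weight = 142.5.
Sort by position and accumulate weight:
  km 1 (Brookfield, w=80) → cum 80
  km 15 (Elwood, w=50) → cum 130
  km 30 (Calder, w=60) → cum 190  ≥ 142.5 → median here
  km 38 (Denby, w=10) → cum 200
  km 65 (Fenton, w=70) → cum 270
  km 74 (Ashton, w=15) → cum 285
Optimal location: km 30.

x = 30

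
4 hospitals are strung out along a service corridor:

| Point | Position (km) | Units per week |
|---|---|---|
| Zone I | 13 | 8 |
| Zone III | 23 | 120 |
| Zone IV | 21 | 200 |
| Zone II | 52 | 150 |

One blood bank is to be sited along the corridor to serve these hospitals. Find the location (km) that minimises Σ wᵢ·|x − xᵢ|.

For a sum of weighted absolute distances on a line, the optimum is the weighted median (not the mean). Total weight W = 478; half-weight = 239.
Sort by position and accumulate weight:
  km 13 (Zone I, w=8) → cum 8
  km 21 (Zone IV, w=200) → cum 208
  km 23 (Zone III, w=120) → cum 328  ≥ 239 → median here
  km 52 (Zone II, w=150) → cum 478
Optimal location: km 23.

x = 23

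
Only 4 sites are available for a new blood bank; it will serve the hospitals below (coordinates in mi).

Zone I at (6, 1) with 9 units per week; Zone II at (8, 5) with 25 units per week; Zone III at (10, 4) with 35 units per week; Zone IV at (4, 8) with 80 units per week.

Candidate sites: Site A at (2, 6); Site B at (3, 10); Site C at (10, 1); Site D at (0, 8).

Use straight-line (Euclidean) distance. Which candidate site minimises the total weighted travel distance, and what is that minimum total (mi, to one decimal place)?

Site A, total 724.6 mi

Total weighted distance at each candidate:
  Site A (2, 6): total = 724.6
  Site B (3, 10): total = 763.7
  Site C (10, 1): total = 990.4
  Site D (0, 8): total = 993.5
Minimum is at Site A with total 724.6 mi.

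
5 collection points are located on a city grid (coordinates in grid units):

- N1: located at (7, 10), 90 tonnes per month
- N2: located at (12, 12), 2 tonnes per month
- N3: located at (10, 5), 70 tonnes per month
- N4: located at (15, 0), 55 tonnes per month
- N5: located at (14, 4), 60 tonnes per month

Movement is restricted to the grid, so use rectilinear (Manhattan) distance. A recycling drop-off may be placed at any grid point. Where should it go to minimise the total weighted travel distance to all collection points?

Manhattan distance separates: Σwᵢ(|x−xᵢ|+|y−yᵢ|) = Σwᵢ|x−xᵢ| + Σwᵢ|y−yᵢ|, so x and y are optimised independently as 1-D weighted medians.
Total weight W = 277; half = 138.5.
x-coordinate, sorted with cumulative weight:
  x=7 (N1, w=90) cum 90
  x=10 (N3, w=70) cum 160  ← median
  x=12 (N2, w=2) cum 162
  x=14 (N5, w=60) cum 222
  x=15 (N4, w=55) cum 277
⇒ x* = 10
y-coordinate, sorted with cumulative weight:
  y=0 (N4, w=55) cum 55
  y=4 (N5, w=60) cum 115
  y=5 (N3, w=70) cum 185  ← median
  y=10 (N1, w=90) cum 275
  y=12 (N2, w=2) cum 277
⇒ y* = 5

(10, 5)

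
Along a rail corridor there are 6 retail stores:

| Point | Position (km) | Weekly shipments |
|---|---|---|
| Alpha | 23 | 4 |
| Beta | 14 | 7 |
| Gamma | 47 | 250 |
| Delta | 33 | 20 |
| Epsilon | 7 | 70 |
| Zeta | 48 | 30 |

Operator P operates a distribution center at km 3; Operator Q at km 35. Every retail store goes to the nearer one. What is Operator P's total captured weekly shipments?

The indifferent point is the midpoint (3+35)/2 = 19; retail stores left of it (closer to Operator P at 3) go to Operator P, those right go to Operator Q.
  Epsilon at 7 (w=70) → Operator P
  Beta at 14 (w=7) → Operator P
  Alpha at 23 (w=4) → Operator Q
  Delta at 33 (w=20) → Operator Q
  Gamma at 47 (w=250) → Operator Q
  Zeta at 48 (w=30) → Operator Q
Operator P captures 77; Operator Q captures 304.

77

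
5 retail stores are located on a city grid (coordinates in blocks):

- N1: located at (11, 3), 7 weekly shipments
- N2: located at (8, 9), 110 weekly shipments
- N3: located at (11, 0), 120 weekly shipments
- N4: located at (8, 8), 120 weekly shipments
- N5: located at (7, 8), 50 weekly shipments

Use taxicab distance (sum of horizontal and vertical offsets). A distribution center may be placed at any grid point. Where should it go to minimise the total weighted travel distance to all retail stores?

Manhattan distance separates: Σwᵢ(|x−xᵢ|+|y−yᵢ|) = Σwᵢ|x−xᵢ| + Σwᵢ|y−yᵢ|, so x and y are optimised independently as 1-D weighted medians.
Total weight W = 407; half = 203.5.
x-coordinate, sorted with cumulative weight:
  x=7 (N5, w=50) cum 50
  x=8 (N2, w=110) cum 160
  x=8 (N4, w=120) cum 280  ← median
  x=11 (N1, w=7) cum 287
  x=11 (N3, w=120) cum 407
⇒ x* = 8
y-coordinate, sorted with cumulative weight:
  y=0 (N3, w=120) cum 120
  y=3 (N1, w=7) cum 127
  y=8 (N4, w=120) cum 247  ← median
  y=8 (N5, w=50) cum 297
  y=9 (N2, w=110) cum 407
⇒ y* = 8

(8, 8)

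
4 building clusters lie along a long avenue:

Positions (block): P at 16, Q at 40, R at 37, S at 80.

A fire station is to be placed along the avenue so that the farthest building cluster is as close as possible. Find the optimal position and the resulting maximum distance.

The 1-center on a line is the midpoint of the two extreme points: leftmost at 16, rightmost at 80.
Optimal location = (16 + 80)/2 = 48; maximum distance = (80 − 16)/2 = 32.

location 48, max distance 32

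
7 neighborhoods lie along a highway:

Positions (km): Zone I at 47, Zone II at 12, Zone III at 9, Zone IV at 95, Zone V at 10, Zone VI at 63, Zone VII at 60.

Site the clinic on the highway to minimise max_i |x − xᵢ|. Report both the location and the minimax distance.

location 52, max distance 43

The 1-center on a line is the midpoint of the two extreme points: leftmost at 9, rightmost at 95.
Optimal location = (9 + 95)/2 = 52; maximum distance = (95 − 9)/2 = 43.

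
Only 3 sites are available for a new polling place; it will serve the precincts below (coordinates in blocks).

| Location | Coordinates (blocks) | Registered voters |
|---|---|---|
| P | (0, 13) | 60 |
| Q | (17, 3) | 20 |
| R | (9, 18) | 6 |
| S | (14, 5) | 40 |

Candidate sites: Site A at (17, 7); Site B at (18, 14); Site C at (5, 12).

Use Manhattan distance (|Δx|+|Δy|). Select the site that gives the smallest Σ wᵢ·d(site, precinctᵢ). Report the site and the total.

Total weighted distance at each candidate:
  Site A (17, 7): total = 1774
  Site B (18, 14): total = 1978
  Site C (5, 12): total = 1480
Minimum is at Site C with total 1480 blocks.

Site C, total 1480 blocks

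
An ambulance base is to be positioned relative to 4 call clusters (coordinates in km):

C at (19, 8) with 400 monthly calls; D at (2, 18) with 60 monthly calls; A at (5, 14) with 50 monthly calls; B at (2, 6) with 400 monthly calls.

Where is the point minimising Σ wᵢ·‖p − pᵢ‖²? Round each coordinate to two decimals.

(9.64, 8.11)

The minimiser of Σwᵢ‖p−pᵢ‖² is the weighted centroid p* = (Σwᵢpᵢ)/(Σwᵢ).
Σwᵢ = 910.
Σwᵢxᵢ = 400·19 + 60·2 + 50·5 + 400·2 = 8770.
Σwᵢyᵢ = 400·8 + 60·18 + 50·14 + 400·6 = 7380.
x* = 8770/910 = 9.64, y* = 7380/910 = 8.11.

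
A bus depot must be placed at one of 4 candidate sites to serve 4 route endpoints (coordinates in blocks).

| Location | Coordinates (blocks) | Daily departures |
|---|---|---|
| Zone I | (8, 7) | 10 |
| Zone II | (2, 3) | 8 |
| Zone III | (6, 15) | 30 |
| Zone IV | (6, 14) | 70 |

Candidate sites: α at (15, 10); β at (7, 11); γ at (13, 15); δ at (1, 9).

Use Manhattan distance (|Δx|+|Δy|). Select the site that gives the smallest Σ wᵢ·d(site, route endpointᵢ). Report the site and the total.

Total weighted distance at each candidate:
  α (15, 10): total = 1590
  β (7, 11): total = 584
  γ (13, 15): total = 1084
  δ (1, 9): total = 1176
Minimum is at β with total 584 blocks.

β, total 584 blocks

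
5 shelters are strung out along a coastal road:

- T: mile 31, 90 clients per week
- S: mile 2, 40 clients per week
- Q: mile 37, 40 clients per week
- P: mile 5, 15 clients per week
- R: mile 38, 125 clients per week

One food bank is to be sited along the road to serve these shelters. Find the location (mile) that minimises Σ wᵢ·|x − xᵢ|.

x = 37

For a sum of weighted absolute distances on a line, the optimum is the weighted median (not the mean). Total weight W = 310; half-weight = 155.
Sort by position and accumulate weight:
  mile 2 (S, w=40) → cum 40
  mile 5 (P, w=15) → cum 55
  mile 31 (T, w=90) → cum 145
  mile 37 (Q, w=40) → cum 185  ≥ 155 → median here
  mile 38 (R, w=125) → cum 310
Optimal location: mile 37.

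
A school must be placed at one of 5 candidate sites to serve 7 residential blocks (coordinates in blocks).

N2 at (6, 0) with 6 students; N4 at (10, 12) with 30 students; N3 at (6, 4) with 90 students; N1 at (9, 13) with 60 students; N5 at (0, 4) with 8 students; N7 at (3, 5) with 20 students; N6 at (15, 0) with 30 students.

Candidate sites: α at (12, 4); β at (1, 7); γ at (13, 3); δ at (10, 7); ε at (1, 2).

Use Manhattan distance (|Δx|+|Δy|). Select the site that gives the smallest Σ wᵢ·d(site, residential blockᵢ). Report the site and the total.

δ, total 1910 blocks

Total weighted distance at each candidate:
  α (12, 4): total = 2126
  β (1, 7): total = 2794
  γ (13, 3): total = 2482
  δ (10, 7): total = 1910
  ε (1, 2): total = 2986
Minimum is at δ with total 1910 blocks.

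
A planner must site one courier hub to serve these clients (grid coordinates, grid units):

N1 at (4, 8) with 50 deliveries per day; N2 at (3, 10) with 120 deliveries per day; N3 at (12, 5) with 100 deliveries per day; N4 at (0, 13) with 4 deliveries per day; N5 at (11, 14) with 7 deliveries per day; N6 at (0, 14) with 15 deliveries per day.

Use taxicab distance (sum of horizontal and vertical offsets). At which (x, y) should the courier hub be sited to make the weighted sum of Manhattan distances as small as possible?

Manhattan distance separates: Σwᵢ(|x−xᵢ|+|y−yᵢ|) = Σwᵢ|x−xᵢ| + Σwᵢ|y−yᵢ|, so x and y are optimised independently as 1-D weighted medians.
Total weight W = 296; half = 148.
x-coordinate, sorted with cumulative weight:
  x=0 (N4, w=4) cum 4
  x=0 (N6, w=15) cum 19
  x=3 (N2, w=120) cum 139
  x=4 (N1, w=50) cum 189  ← median
  x=11 (N5, w=7) cum 196
  x=12 (N3, w=100) cum 296
⇒ x* = 4
y-coordinate, sorted with cumulative weight:
  y=5 (N3, w=100) cum 100
  y=8 (N1, w=50) cum 150  ← median
  y=10 (N2, w=120) cum 270
  y=13 (N4, w=4) cum 274
  y=14 (N5, w=7) cum 281
  y=14 (N6, w=15) cum 296
⇒ y* = 8

(4, 8)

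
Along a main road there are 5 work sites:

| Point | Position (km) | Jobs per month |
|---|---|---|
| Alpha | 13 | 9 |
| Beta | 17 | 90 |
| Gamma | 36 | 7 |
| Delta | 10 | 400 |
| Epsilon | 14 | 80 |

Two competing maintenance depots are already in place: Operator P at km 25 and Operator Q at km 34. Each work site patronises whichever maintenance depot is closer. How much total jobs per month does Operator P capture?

The indifferent point is the midpoint (25+34)/2 = 29.5; work sites left of it (closer to Operator P at 25) go to Operator P, those right go to Operator Q.
  Delta at 10 (w=400) → Operator P
  Alpha at 13 (w=9) → Operator P
  Epsilon at 14 (w=80) → Operator P
  Beta at 17 (w=90) → Operator P
  Gamma at 36 (w=7) → Operator Q
Operator P captures 579; Operator Q captures 7.

579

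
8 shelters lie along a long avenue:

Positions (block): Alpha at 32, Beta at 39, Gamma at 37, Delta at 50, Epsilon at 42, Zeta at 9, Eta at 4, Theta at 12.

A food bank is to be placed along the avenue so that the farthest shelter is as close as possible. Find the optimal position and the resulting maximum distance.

location 27, max distance 23

The 1-center on a line is the midpoint of the two extreme points: leftmost at 4, rightmost at 50.
Optimal location = (4 + 50)/2 = 27; maximum distance = (50 − 4)/2 = 23.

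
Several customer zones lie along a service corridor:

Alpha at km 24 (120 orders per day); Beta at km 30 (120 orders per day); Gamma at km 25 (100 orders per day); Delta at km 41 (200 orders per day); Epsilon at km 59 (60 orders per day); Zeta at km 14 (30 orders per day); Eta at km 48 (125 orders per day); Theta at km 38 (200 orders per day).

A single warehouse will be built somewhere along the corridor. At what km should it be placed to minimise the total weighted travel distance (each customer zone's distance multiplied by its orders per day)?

For a sum of weighted absolute distances on a line, the optimum is the weighted median (not the mean). Total weight W = 955; half-weight = 477.5.
Sort by position and accumulate weight:
  km 14 (Zeta, w=30) → cum 30
  km 24 (Alpha, w=120) → cum 150
  km 25 (Gamma, w=100) → cum 250
  km 30 (Beta, w=120) → cum 370
  km 38 (Theta, w=200) → cum 570  ≥ 477.5 → median here
  km 41 (Delta, w=200) → cum 770
  km 48 (Eta, w=125) → cum 895
  km 59 (Epsilon, w=60) → cum 955
Optimal location: km 38.

x = 38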